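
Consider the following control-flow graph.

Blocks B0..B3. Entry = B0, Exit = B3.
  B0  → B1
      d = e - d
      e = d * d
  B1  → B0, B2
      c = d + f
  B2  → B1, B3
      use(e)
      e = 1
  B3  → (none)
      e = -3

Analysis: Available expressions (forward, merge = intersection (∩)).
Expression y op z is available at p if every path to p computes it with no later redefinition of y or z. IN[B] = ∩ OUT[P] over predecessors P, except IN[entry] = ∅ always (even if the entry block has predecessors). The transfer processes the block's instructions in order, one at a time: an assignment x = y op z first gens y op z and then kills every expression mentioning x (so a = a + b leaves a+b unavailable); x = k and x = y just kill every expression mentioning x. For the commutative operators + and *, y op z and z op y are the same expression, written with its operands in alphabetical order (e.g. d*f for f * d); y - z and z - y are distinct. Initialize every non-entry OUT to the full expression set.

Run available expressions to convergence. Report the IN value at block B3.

Answer: {d*d, d+f}

Derivation:
Converged values:
  B0:   IN={}   OUT={d*d}
  B1:   IN={d*d}   OUT={d*d, d+f}
  B2:   IN={d*d, d+f}   OUT={d*d, d+f}
  B3:   IN={d*d, d+f}   OUT={d*d, d+f}

Merge at B3: IN[B3] = OUT[B2] = {d*d, d+f}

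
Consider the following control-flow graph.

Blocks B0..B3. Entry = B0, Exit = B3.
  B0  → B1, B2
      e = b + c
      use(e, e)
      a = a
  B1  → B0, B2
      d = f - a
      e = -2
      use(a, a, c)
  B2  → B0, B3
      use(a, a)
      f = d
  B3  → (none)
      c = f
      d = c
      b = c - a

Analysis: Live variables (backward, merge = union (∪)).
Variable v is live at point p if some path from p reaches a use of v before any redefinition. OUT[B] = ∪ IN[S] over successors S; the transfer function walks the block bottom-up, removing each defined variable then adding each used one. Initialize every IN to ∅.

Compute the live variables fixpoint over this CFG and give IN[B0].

Fixpoint table:
  B0:   IN={a, b, c, d, f}   OUT={a, b, c, d, f}
  B1:   IN={a, b, c, f}   OUT={a, b, c, d, f}
  B2:   IN={a, b, c, d}   OUT={a, b, c, d, f}
  B3:   IN={a, f}   OUT={}

Merge at B0: OUT[B0] = IN[B1] ⊔ IN[B2] = {a, b, c, d, f}
Applying B0's transfer function to that OUT value gives IN[B0] (row B0 above).

Answer: {a, b, c, d, f}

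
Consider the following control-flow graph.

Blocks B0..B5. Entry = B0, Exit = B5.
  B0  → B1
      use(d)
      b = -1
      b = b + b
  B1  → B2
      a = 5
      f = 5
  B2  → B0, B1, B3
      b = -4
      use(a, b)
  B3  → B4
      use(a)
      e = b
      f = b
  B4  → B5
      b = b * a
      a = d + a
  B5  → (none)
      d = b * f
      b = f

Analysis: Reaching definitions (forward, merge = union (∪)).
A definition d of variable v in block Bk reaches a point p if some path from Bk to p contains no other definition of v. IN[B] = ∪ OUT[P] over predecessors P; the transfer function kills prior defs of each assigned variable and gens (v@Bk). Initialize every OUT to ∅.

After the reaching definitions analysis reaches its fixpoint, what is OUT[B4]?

Per-block solution:
  B0:   IN={a@B1, b@B2, f@B1}   OUT={a@B1, b@B0, f@B1}
  B1:   IN={a@B1, b@B0, b@B2, f@B1}   OUT={a@B1, b@B0, b@B2, f@B1}
  B2:   IN={a@B1, b@B0, b@B2, f@B1}   OUT={a@B1, b@B2, f@B1}
  B3:   IN={a@B1, b@B2, f@B1}   OUT={a@B1, b@B2, e@B3, f@B3}
  B4:   IN={a@B1, b@B2, e@B3, f@B3}   OUT={a@B4, b@B4, e@B3, f@B3}
  B5:   IN={a@B4, b@B4, e@B3, f@B3}   OUT={a@B4, b@B5, d@B5, e@B3, f@B3}

Merge at B4: IN[B4] = OUT[B3] = {a@B1, b@B2, e@B3, f@B3}
Applying B4's transfer function to that IN value gives OUT[B4] (row B4 above).

Answer: {a@B4, b@B4, e@B3, f@B3}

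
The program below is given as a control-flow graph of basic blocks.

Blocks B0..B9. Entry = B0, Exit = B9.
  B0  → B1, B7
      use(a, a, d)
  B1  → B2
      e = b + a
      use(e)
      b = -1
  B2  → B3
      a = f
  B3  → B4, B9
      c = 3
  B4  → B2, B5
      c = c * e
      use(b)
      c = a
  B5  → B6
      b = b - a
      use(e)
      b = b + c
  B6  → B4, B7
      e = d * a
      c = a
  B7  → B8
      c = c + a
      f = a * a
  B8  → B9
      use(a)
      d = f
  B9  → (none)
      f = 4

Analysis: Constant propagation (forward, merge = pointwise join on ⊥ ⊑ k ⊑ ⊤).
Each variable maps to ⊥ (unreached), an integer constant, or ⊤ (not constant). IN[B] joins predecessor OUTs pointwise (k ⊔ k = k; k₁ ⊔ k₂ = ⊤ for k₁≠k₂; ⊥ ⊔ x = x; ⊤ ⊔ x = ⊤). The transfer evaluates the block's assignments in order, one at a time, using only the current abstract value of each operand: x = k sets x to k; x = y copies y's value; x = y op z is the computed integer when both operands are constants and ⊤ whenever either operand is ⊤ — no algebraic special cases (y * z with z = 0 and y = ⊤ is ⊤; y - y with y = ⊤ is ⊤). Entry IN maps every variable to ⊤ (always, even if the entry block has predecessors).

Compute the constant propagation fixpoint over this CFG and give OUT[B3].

Per-block solution:
  B0:   IN=(all ⊤)   OUT=(all ⊤)
  B1:   IN=(all ⊤)   OUT={b:-1; rest ⊤}
  B2:   IN=(all ⊤)   OUT=(all ⊤)
  B3:   IN=(all ⊤)   OUT={c:3; rest ⊤}
  B4:   IN=(all ⊤)   OUT=(all ⊤)
  B5:   IN=(all ⊤)   OUT=(all ⊤)
  B6:   IN=(all ⊤)   OUT=(all ⊤)
  B7:   IN=(all ⊤)   OUT=(all ⊤)
  B8:   IN=(all ⊤)   OUT=(all ⊤)
  B9:   IN=(all ⊤)   OUT={f:4; rest ⊤}

Merge at B3: IN[B3] = OUT[B2] = {a: ⊤, b: ⊤, c: ⊤, d: ⊤, e: ⊤, f: ⊤}
Applying B3's transfer function to that IN value gives OUT[B3] (row B3 above).

Answer: {a: ⊤, b: ⊤, c: 3, d: ⊤, e: ⊤, f: ⊤}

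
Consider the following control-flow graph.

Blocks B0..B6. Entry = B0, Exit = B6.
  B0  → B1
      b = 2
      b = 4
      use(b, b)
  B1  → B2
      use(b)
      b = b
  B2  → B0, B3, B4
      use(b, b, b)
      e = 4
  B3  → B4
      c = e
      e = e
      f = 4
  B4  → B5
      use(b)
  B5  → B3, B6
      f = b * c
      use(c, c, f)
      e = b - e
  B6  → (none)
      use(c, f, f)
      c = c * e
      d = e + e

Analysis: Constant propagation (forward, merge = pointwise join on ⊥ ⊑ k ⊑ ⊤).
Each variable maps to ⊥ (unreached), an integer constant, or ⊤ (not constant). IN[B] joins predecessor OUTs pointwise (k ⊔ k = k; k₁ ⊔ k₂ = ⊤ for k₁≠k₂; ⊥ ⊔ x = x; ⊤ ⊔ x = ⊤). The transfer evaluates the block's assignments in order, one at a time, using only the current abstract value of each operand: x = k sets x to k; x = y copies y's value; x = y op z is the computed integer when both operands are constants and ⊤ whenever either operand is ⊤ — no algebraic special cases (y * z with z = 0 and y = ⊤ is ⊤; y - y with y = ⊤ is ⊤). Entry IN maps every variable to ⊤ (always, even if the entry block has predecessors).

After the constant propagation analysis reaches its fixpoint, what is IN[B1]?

Answer: {a: ⊤, b: 4, c: ⊤, d: ⊤, e: ⊤, f: ⊤}

Trace:
Fixpoint table:
  B0: | IN=(all ⊤) | OUT={b:4; rest ⊤}
  B1: | IN={b:4; rest ⊤} | OUT={b:4; rest ⊤}
  B2: | IN={b:4; rest ⊤} | OUT={b:4, e:4; rest ⊤}
  B3: | IN={b:4; rest ⊤} | OUT={b:4, f:4; rest ⊤}
  B4: | IN={b:4; rest ⊤} | OUT={b:4; rest ⊤}
  B5: | IN={b:4; rest ⊤} | OUT={b:4; rest ⊤}
  B6: | IN={b:4; rest ⊤} | OUT={b:4; rest ⊤}

Merge at B1: IN[B1] = OUT[B0] = {a: ⊤, b: 4, c: ⊤, d: ⊤, e: ⊤, f: ⊤}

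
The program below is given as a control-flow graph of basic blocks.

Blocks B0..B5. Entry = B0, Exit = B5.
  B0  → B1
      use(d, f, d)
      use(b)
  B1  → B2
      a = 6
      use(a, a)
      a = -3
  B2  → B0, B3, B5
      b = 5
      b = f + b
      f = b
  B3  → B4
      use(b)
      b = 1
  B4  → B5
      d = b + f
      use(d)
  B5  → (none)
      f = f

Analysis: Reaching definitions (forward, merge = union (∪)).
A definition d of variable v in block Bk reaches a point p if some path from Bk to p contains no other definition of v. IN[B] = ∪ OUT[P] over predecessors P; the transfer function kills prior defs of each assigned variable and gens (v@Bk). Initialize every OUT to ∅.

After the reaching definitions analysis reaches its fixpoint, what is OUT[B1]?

Converged values:
  B0: | IN={a@B1, b@B2, f@B2} | OUT={a@B1, b@B2, f@B2}
  B1: | IN={a@B1, b@B2, f@B2} | OUT={a@B1, b@B2, f@B2}
  B2: | IN={a@B1, b@B2, f@B2} | OUT={a@B1, b@B2, f@B2}
  B3: | IN={a@B1, b@B2, f@B2} | OUT={a@B1, b@B3, f@B2}
  B4: | IN={a@B1, b@B3, f@B2} | OUT={a@B1, b@B3, d@B4, f@B2}
  B5: | IN={a@B1, b@B2, b@B3, d@B4, f@B2} | OUT={a@B1, b@B2, b@B3, d@B4, f@B5}

Merge at B1: IN[B1] = OUT[B0] = {a@B1, b@B2, f@B2}
Applying B1's transfer function to that IN value gives OUT[B1] (row B1 above).

Answer: {a@B1, b@B2, f@B2}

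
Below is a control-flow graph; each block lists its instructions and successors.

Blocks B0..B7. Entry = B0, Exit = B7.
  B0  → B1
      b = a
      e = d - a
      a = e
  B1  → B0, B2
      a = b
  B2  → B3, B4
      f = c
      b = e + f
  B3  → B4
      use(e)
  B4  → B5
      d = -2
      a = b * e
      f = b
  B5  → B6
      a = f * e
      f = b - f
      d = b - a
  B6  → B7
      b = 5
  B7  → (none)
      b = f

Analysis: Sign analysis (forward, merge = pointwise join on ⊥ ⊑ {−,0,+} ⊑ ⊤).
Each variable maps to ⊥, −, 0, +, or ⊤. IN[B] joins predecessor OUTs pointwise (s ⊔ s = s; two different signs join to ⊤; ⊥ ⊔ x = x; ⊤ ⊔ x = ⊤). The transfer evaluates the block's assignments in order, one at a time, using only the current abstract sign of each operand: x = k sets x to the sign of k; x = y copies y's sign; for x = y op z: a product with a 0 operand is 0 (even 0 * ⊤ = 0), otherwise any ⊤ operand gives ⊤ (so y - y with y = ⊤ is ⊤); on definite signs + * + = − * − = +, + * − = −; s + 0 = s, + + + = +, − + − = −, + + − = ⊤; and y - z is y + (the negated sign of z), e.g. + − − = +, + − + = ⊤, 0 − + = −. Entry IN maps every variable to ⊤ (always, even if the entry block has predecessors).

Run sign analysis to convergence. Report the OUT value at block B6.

Answer: {a: ⊤, b: +, c: ⊤, d: ⊤, e: ⊤, f: ⊤}

Trace:
Converged values:
  B0: | IN=(all ⊤) | OUT=(all ⊤)
  B1: | IN=(all ⊤) | OUT=(all ⊤)
  B2: | IN=(all ⊤) | OUT=(all ⊤)
  B3: | IN=(all ⊤) | OUT=(all ⊤)
  B4: | IN=(all ⊤) | OUT={d:-; rest ⊤}
  B5: | IN={d:-; rest ⊤} | OUT=(all ⊤)
  B6: | IN=(all ⊤) | OUT={b:+; rest ⊤}
  B7: | IN={b:+; rest ⊤} | OUT=(all ⊤)

Merge at B6: IN[B6] = OUT[B5] = {a: ⊤, b: ⊤, c: ⊤, d: ⊤, e: ⊤, f: ⊤}
Applying B6's transfer function to that IN value gives OUT[B6] (row B6 above).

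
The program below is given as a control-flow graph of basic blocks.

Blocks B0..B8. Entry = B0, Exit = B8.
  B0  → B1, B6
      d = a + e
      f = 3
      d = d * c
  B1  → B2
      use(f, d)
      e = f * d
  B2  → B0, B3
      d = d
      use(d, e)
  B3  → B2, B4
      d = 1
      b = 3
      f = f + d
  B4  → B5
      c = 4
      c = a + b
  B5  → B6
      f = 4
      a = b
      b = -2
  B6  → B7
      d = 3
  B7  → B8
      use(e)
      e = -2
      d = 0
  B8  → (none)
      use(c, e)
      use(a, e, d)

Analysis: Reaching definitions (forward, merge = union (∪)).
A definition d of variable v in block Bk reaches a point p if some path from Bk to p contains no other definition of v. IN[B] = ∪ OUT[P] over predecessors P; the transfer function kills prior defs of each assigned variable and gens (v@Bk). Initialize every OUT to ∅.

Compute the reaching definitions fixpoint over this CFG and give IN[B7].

Answer: {a@B5, b@B3, b@B5, c@B4, d@B6, e@B1, f@B0, f@B5}

Trace:
Per-block solution:
  B0:   IN={b@B3, d@B2, e@B1, f@B0, f@B3}   OUT={b@B3, d@B0, e@B1, f@B0}
  B1:   IN={b@B3, d@B0, e@B1, f@B0}   OUT={b@B3, d@B0, e@B1, f@B0}
  B2:   IN={b@B3, d@B0, d@B3, e@B1, f@B0, f@B3}   OUT={b@B3, d@B2, e@B1, f@B0, f@B3}
  B3:   IN={b@B3, d@B2, e@B1, f@B0, f@B3}   OUT={b@B3, d@B3, e@B1, f@B3}
  B4:   IN={b@B3, d@B3, e@B1, f@B3}   OUT={b@B3, c@B4, d@B3, e@B1, f@B3}
  B5:   IN={b@B3, c@B4, d@B3, e@B1, f@B3}   OUT={a@B5, b@B5, c@B4, d@B3, e@B1, f@B5}
  B6:   IN={a@B5, b@B3, b@B5, c@B4, d@B0, d@B3, e@B1, f@B0, f@B5}   OUT={a@B5, b@B3, b@B5, c@B4, d@B6, e@B1, f@B0, f@B5}
  B7:   IN={a@B5, b@B3, b@B5, c@B4, d@B6, e@B1, f@B0, f@B5}   OUT={a@B5, b@B3, b@B5, c@B4, d@B7, e@B7, f@B0, f@B5}
  B8:   IN={a@B5, b@B3, b@B5, c@B4, d@B7, e@B7, f@B0, f@B5}   OUT={a@B5, b@B3, b@B5, c@B4, d@B7, e@B7, f@B0, f@B5}

Merge at B7: IN[B7] = OUT[B6] = {a@B5, b@B3, b@B5, c@B4, d@B6, e@B1, f@B0, f@B5}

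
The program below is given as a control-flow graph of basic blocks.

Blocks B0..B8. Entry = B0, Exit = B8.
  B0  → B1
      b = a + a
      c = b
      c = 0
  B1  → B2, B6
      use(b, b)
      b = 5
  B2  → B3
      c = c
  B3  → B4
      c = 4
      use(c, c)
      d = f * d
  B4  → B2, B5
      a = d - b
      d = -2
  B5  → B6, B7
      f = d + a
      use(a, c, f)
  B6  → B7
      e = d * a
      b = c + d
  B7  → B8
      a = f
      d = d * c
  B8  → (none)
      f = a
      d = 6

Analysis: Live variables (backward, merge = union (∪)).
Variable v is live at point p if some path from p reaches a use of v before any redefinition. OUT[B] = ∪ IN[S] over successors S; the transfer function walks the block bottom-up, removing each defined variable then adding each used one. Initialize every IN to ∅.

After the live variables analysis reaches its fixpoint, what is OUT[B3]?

Converged values:
  B0:  IN={a, d, f}  OUT={a, b, c, d, f}
  B1:  IN={a, b, c, d, f}  OUT={a, b, c, d, f}
  B2:  IN={b, c, d, f}  OUT={b, d, f}
  B3:  IN={b, d, f}  OUT={b, c, d, f}
  B4:  IN={b, c, d, f}  OUT={a, b, c, d, f}
  B5:  IN={a, c, d}  OUT={a, c, d, f}
  B6:  IN={a, c, d, f}  OUT={c, d, f}
  B7:  IN={c, d, f}  OUT={a}
  B8:  IN={a}  OUT={}

Merge at B3: OUT[B3] = IN[B4] = {b, c, d, f}

Answer: {b, c, d, f}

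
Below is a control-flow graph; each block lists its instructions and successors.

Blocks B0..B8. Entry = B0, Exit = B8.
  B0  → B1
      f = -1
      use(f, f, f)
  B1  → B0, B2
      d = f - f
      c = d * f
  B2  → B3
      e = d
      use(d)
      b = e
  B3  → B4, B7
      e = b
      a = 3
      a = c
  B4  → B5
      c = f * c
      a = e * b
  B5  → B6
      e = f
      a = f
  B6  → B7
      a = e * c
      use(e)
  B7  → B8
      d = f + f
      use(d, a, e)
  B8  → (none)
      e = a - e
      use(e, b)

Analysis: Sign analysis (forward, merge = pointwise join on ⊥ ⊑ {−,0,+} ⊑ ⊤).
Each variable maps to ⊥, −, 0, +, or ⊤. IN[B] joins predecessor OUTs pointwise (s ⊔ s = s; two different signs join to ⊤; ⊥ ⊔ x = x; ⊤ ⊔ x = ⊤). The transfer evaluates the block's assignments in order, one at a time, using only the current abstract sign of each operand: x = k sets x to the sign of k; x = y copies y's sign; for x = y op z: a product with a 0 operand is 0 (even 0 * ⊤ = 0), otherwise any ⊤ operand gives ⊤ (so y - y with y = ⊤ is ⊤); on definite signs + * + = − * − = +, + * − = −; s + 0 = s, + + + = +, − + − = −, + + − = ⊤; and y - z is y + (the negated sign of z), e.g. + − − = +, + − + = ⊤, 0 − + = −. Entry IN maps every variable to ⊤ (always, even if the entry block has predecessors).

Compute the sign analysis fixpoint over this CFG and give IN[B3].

Converged values:
  B0:   IN=(all ⊤)   OUT={f:-; rest ⊤}
  B1:   IN={f:-; rest ⊤}   OUT={f:-; rest ⊤}
  B2:   IN={f:-; rest ⊤}   OUT={f:-; rest ⊤}
  B3:   IN={f:-; rest ⊤}   OUT={f:-; rest ⊤}
  B4:   IN={f:-; rest ⊤}   OUT={f:-; rest ⊤}
  B5:   IN={f:-; rest ⊤}   OUT={a:-, e:-, f:-; rest ⊤}
  B6:   IN={a:-, e:-, f:-; rest ⊤}   OUT={e:-, f:-; rest ⊤}
  B7:   IN={f:-; rest ⊤}   OUT={d:-, f:-; rest ⊤}
  B8:   IN={d:-, f:-; rest ⊤}   OUT={d:-, f:-; rest ⊤}

Merge at B3: IN[B3] = OUT[B2] = {a: ⊤, b: ⊤, c: ⊤, d: ⊤, e: ⊤, f: -}

Answer: {a: ⊤, b: ⊤, c: ⊤, d: ⊤, e: ⊤, f: -}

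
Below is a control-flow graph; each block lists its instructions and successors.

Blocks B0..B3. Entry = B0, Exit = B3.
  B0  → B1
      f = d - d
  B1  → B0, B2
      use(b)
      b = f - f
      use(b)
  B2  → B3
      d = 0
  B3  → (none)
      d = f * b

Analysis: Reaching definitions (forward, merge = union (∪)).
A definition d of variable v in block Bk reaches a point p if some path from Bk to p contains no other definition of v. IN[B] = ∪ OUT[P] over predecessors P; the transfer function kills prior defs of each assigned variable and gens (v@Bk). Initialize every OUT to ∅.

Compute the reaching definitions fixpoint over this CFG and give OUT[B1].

Fixpoint table:
  B0:   IN={b@B1, f@B0}   OUT={b@B1, f@B0}
  B1:   IN={b@B1, f@B0}   OUT={b@B1, f@B0}
  B2:   IN={b@B1, f@B0}   OUT={b@B1, d@B2, f@B0}
  B3:   IN={b@B1, d@B2, f@B0}   OUT={b@B1, d@B3, f@B0}

Merge at B1: IN[B1] = OUT[B0] = {b@B1, f@B0}
Applying B1's transfer function to that IN value gives OUT[B1] (row B1 above).

Answer: {b@B1, f@B0}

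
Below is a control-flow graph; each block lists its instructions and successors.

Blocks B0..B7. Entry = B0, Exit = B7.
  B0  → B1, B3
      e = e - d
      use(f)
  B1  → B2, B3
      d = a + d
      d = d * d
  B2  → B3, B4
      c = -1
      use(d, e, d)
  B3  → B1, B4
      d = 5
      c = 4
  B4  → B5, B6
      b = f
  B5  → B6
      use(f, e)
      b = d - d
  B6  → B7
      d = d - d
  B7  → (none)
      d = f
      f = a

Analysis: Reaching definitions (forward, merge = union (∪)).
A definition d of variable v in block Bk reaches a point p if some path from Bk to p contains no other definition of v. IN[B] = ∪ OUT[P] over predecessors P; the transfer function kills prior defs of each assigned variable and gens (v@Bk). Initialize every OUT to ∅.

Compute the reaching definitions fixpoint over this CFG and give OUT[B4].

Answer: {b@B4, c@B2, c@B3, d@B1, d@B3, e@B0}

Trace:
Per-block solution:
  B0:  IN={}  OUT={e@B0}
  B1:  IN={c@B3, d@B3, e@B0}  OUT={c@B3, d@B1, e@B0}
  B2:  IN={c@B3, d@B1, e@B0}  OUT={c@B2, d@B1, e@B0}
  B3:  IN={c@B2, c@B3, d@B1, e@B0}  OUT={c@B3, d@B3, e@B0}
  B4:  IN={c@B2, c@B3, d@B1, d@B3, e@B0}  OUT={b@B4, c@B2, c@B3, d@B1, d@B3, e@B0}
  B5:  IN={b@B4, c@B2, c@B3, d@B1, d@B3, e@B0}  OUT={b@B5, c@B2, c@B3, d@B1, d@B3, e@B0}
  B6:  IN={b@B4, b@B5, c@B2, c@B3, d@B1, d@B3, e@B0}  OUT={b@B4, b@B5, c@B2, c@B3, d@B6, e@B0}
  B7:  IN={b@B4, b@B5, c@B2, c@B3, d@B6, e@B0}  OUT={b@B4, b@B5, c@B2, c@B3, d@B7, e@B0, f@B7}

Merge at B4: IN[B4] = OUT[B2] ⊔ OUT[B3] = {c@B2, c@B3, d@B1, d@B3, e@B0}
Applying B4's transfer function to that IN value gives OUT[B4] (row B4 above).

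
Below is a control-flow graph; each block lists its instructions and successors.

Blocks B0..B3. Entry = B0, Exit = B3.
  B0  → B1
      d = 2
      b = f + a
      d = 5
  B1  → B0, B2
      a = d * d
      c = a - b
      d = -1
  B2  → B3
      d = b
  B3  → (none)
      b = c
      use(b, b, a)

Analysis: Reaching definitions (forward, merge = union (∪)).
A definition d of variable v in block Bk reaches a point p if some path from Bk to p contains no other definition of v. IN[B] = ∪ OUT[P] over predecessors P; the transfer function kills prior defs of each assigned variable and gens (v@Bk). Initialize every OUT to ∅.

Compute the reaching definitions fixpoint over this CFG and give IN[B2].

Fixpoint table:
  B0:  IN={a@B1, b@B0, c@B1, d@B1}  OUT={a@B1, b@B0, c@B1, d@B0}
  B1:  IN={a@B1, b@B0, c@B1, d@B0}  OUT={a@B1, b@B0, c@B1, d@B1}
  B2:  IN={a@B1, b@B0, c@B1, d@B1}  OUT={a@B1, b@B0, c@B1, d@B2}
  B3:  IN={a@B1, b@B0, c@B1, d@B2}  OUT={a@B1, b@B3, c@B1, d@B2}

Merge at B2: IN[B2] = OUT[B1] = {a@B1, b@B0, c@B1, d@B1}

Answer: {a@B1, b@B0, c@B1, d@B1}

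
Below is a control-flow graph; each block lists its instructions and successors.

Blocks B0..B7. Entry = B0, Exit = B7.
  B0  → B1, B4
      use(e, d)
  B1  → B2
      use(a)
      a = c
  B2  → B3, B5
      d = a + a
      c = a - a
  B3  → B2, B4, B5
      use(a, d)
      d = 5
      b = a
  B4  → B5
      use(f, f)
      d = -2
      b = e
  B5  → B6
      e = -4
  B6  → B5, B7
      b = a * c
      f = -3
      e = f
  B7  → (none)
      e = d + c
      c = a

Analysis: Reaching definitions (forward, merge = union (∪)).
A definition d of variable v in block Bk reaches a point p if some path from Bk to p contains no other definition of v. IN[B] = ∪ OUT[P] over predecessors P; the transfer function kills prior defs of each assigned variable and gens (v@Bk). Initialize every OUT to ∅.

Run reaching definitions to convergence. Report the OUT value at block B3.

Answer: {a@B1, b@B3, c@B2, d@B3}

Working:
Per-block solution:
  B0:   IN={}   OUT={}
  B1:   IN={}   OUT={a@B1}
  B2:   IN={a@B1, b@B3, c@B2, d@B3}   OUT={a@B1, b@B3, c@B2, d@B2}
  B3:   IN={a@B1, b@B3, c@B2, d@B2}   OUT={a@B1, b@B3, c@B2, d@B3}
  B4:   IN={a@B1, b@B3, c@B2, d@B3}   OUT={a@B1, b@B4, c@B2, d@B4}
  B5:   IN={a@B1, b@B3, b@B4, b@B6, c@B2, d@B2, d@B3, d@B4, e@B6, f@B6}   OUT={a@B1, b@B3, b@B4, b@B6, c@B2, d@B2, d@B3, d@B4, e@B5, f@B6}
  B6:   IN={a@B1, b@B3, b@B4, b@B6, c@B2, d@B2, d@B3, d@B4, e@B5, f@B6}   OUT={a@B1, b@B6, c@B2, d@B2, d@B3, d@B4, e@B6, f@B6}
  B7:   IN={a@B1, b@B6, c@B2, d@B2, d@B3, d@B4, e@B6, f@B6}   OUT={a@B1, b@B6, c@B7, d@B2, d@B3, d@B4, e@B7, f@B6}

Merge at B3: IN[B3] = OUT[B2] = {a@B1, b@B3, c@B2, d@B2}
Applying B3's transfer function to that IN value gives OUT[B3] (row B3 above).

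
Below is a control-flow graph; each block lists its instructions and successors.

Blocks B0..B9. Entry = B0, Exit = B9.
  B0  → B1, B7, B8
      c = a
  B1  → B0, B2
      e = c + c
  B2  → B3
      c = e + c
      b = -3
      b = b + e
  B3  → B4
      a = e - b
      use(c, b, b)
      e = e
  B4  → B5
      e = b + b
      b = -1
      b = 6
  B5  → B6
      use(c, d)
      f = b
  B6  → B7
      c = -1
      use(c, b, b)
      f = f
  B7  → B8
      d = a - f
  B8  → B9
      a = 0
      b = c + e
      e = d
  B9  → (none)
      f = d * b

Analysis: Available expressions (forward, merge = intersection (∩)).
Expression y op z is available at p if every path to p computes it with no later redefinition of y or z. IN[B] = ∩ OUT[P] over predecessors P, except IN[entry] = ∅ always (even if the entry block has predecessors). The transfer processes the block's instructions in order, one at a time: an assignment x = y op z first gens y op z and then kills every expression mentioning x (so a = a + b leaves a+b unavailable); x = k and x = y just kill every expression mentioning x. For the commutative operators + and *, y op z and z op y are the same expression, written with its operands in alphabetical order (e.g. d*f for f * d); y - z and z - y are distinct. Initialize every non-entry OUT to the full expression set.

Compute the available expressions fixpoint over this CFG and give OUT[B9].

Converged values:
  B0: | IN={} | OUT={}
  B1: | IN={} | OUT={c+c}
  B2: | IN={c+c} | OUT={}
  B3: | IN={} | OUT={}
  B4: | IN={} | OUT={}
  B5: | IN={} | OUT={}
  B6: | IN={} | OUT={}
  B7: | IN={} | OUT={a-f}
  B8: | IN={} | OUT={}
  B9: | IN={} | OUT={b*d}

Merge at B9: IN[B9] = OUT[B8] = {}
Applying B9's transfer function to that IN value gives OUT[B9] (row B9 above).

Answer: {b*d}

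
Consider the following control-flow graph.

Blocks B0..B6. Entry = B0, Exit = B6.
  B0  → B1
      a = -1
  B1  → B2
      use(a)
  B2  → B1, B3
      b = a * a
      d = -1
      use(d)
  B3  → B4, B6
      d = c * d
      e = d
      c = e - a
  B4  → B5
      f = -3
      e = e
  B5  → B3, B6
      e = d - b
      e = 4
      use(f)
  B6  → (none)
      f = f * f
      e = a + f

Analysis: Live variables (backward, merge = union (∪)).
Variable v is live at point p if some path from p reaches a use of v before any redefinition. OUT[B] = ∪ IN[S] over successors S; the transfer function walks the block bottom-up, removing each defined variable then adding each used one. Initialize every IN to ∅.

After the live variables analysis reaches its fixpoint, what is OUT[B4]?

Answer: {a, b, c, d, f}

Derivation:
Converged values:
  B0:  IN={c, f}  OUT={a, c, f}
  B1:  IN={a, c, f}  OUT={a, c, f}
  B2:  IN={a, c, f}  OUT={a, b, c, d, f}
  B3:  IN={a, b, c, d, f}  OUT={a, b, c, d, e, f}
  B4:  IN={a, b, c, d, e}  OUT={a, b, c, d, f}
  B5:  IN={a, b, c, d, f}  OUT={a, b, c, d, f}
  B6:  IN={a, f}  OUT={}

Merge at B4: OUT[B4] = IN[B5] = {a, b, c, d, f}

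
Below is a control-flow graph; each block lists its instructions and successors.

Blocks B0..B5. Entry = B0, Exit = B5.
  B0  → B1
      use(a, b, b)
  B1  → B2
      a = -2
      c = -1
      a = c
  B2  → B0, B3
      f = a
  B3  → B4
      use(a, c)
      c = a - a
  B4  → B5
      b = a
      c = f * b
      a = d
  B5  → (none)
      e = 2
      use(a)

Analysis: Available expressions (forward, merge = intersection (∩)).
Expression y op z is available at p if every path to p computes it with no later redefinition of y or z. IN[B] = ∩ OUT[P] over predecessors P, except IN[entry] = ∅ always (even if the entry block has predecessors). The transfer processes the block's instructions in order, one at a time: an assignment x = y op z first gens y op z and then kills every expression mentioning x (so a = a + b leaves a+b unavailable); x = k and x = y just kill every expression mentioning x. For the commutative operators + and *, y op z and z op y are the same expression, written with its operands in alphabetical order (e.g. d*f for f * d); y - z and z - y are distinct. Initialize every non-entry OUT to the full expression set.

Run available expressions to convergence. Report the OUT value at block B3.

Per-block solution:
  B0: | IN={} | OUT={}
  B1: | IN={} | OUT={}
  B2: | IN={} | OUT={}
  B3: | IN={} | OUT={a-a}
  B4: | IN={a-a} | OUT={b*f}
  B5: | IN={b*f} | OUT={b*f}

Merge at B3: IN[B3] = OUT[B2] = {}
Applying B3's transfer function to that IN value gives OUT[B3] (row B3 above).

Answer: {a-a}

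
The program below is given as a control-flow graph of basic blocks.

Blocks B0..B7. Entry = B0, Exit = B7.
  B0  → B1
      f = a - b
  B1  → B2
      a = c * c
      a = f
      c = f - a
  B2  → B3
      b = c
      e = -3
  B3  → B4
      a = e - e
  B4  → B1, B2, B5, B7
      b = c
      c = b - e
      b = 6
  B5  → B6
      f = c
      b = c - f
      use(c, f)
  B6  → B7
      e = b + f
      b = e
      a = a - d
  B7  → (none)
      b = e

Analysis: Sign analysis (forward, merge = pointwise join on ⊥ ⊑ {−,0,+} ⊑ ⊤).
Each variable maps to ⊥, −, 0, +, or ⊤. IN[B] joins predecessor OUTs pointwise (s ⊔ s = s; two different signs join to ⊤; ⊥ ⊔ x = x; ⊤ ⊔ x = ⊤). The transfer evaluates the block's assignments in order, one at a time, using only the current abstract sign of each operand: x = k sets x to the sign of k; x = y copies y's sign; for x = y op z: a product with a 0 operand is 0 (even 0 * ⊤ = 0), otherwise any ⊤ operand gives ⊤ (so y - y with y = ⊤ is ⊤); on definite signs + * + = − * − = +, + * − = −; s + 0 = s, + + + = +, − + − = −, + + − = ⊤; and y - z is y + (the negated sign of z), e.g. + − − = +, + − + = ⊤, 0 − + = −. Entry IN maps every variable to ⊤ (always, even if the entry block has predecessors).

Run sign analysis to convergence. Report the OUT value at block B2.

Answer: {a: ⊤, b: ⊤, c: ⊤, d: ⊤, e: -, f: ⊤}

Trace:
Fixpoint table:
  B0:   IN=(all ⊤)   OUT=(all ⊤)
  B1:   IN=(all ⊤)   OUT=(all ⊤)
  B2:   IN=(all ⊤)   OUT={e:-; rest ⊤}
  B3:   IN={e:-; rest ⊤}   OUT={e:-; rest ⊤}
  B4:   IN={e:-; rest ⊤}   OUT={b:+, e:-; rest ⊤}
  B5:   IN={b:+, e:-; rest ⊤}   OUT={e:-; rest ⊤}
  B6:   IN={e:-; rest ⊤}   OUT=(all ⊤)
  B7:   IN=(all ⊤)   OUT=(all ⊤)

Merge at B2: IN[B2] = OUT[B1] ⊔ OUT[B4] = {a: ⊤, b: ⊤, c: ⊤, d: ⊤, e: ⊤, f: ⊤}
Applying B2's transfer function to that IN value gives OUT[B2] (row B2 above).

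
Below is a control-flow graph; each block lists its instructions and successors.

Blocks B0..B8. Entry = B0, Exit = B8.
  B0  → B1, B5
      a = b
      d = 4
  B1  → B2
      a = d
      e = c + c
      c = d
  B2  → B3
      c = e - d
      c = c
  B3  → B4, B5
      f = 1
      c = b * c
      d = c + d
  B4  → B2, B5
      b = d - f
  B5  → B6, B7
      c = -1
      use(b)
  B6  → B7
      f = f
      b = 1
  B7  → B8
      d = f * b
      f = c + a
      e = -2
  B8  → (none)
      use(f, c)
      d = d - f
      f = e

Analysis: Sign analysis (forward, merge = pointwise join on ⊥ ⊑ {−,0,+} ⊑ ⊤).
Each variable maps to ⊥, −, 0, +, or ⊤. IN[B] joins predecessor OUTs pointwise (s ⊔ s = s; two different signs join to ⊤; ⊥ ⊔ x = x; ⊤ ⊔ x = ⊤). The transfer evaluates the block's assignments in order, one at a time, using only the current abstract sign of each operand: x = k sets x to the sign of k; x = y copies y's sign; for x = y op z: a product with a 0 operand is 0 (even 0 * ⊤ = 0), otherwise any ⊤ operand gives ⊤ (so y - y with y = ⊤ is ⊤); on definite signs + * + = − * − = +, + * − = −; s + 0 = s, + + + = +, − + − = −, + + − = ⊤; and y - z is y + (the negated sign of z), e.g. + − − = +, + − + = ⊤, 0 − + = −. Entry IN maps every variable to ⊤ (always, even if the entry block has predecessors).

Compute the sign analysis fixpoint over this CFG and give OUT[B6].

Answer: {a: ⊤, b: +, c: -, d: ⊤, e: ⊤, f: ⊤}

Working:
Fixpoint table:
  B0: | IN=(all ⊤) | OUT={d:+; rest ⊤}
  B1: | IN={d:+; rest ⊤} | OUT={a:+, c:+, d:+; rest ⊤}
  B2: | IN={a:+; rest ⊤} | OUT={a:+; rest ⊤}
  B3: | IN={a:+; rest ⊤} | OUT={a:+, f:+; rest ⊤}
  B4: | IN={a:+, f:+; rest ⊤} | OUT={a:+, f:+; rest ⊤}
  B5: | IN=(all ⊤) | OUT={c:-; rest ⊤}
  B6: | IN={c:-; rest ⊤} | OUT={b:+, c:-; rest ⊤}
  B7: | IN={c:-; rest ⊤} | OUT={c:-, e:-; rest ⊤}
  B8: | IN={c:-, e:-; rest ⊤} | OUT={c:-, e:-, f:-; rest ⊤}

Merge at B6: IN[B6] = OUT[B5] = {a: ⊤, b: ⊤, c: -, d: ⊤, e: ⊤, f: ⊤}
Applying B6's transfer function to that IN value gives OUT[B6] (row B6 above).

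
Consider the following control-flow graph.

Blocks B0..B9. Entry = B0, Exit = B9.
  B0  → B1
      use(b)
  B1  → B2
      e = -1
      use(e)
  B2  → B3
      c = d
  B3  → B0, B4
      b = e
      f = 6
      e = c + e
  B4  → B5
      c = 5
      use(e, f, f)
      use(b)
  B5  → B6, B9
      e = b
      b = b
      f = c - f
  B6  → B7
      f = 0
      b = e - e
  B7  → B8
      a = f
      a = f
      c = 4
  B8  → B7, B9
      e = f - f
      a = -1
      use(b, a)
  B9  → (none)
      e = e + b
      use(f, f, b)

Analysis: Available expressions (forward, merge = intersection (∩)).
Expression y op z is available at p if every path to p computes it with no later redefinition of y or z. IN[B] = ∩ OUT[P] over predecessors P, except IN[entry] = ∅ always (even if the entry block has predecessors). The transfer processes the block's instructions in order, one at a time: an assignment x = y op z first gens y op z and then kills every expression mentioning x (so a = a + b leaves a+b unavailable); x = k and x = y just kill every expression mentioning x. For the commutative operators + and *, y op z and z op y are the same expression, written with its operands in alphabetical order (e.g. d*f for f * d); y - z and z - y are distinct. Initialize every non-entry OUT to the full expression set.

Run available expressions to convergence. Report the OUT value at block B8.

Per-block solution:
  B0: | IN={} | OUT={}
  B1: | IN={} | OUT={}
  B2: | IN={} | OUT={}
  B3: | IN={} | OUT={}
  B4: | IN={} | OUT={}
  B5: | IN={} | OUT={}
  B6: | IN={} | OUT={e-e}
  B7: | IN={} | OUT={}
  B8: | IN={} | OUT={f-f}
  B9: | IN={} | OUT={}

Merge at B8: IN[B8] = OUT[B7] = {}
Applying B8's transfer function to that IN value gives OUT[B8] (row B8 above).

Answer: {f-f}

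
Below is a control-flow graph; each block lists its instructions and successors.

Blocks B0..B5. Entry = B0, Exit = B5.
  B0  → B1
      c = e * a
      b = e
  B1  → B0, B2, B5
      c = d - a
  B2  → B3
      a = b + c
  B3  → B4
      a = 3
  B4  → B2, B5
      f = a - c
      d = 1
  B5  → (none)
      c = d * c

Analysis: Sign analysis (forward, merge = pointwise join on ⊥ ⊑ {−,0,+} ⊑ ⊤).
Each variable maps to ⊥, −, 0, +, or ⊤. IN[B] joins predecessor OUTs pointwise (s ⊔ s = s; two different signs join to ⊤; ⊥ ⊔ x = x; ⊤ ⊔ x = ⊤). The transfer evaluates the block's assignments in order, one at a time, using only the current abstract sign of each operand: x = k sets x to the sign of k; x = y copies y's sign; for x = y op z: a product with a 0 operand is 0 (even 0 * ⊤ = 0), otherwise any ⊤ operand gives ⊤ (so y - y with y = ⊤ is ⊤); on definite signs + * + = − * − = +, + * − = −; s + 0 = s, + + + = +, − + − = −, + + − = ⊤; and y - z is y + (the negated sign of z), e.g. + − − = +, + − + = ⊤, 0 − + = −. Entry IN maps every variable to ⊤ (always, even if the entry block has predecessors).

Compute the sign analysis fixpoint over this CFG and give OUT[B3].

Fixpoint table:
  B0: | IN=(all ⊤) | OUT=(all ⊤)
  B1: | IN=(all ⊤) | OUT=(all ⊤)
  B2: | IN=(all ⊤) | OUT=(all ⊤)
  B3: | IN=(all ⊤) | OUT={a:+; rest ⊤}
  B4: | IN={a:+; rest ⊤} | OUT={a:+, d:+; rest ⊤}
  B5: | IN=(all ⊤) | OUT=(all ⊤)

Merge at B3: IN[B3] = OUT[B2] = {a: ⊤, b: ⊤, c: ⊤, d: ⊤, e: ⊤, f: ⊤}
Applying B3's transfer function to that IN value gives OUT[B3] (row B3 above).

Answer: {a: +, b: ⊤, c: ⊤, d: ⊤, e: ⊤, f: ⊤}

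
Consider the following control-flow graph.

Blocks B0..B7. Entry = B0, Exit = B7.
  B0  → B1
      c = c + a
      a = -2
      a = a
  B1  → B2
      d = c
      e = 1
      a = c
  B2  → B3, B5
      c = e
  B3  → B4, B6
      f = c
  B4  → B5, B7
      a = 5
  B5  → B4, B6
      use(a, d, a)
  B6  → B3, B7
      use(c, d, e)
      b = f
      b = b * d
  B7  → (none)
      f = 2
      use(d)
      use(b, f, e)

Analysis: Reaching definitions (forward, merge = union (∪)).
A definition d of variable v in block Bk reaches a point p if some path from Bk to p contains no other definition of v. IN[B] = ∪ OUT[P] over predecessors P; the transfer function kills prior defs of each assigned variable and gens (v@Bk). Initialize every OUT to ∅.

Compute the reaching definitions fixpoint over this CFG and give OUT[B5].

Answer: {a@B1, a@B4, b@B6, c@B2, d@B1, e@B1, f@B3}

Trace:
Per-block solution:
  B0:  IN={}  OUT={a@B0, c@B0}
  B1:  IN={a@B0, c@B0}  OUT={a@B1, c@B0, d@B1, e@B1}
  B2:  IN={a@B1, c@B0, d@B1, e@B1}  OUT={a@B1, c@B2, d@B1, e@B1}
  B3:  IN={a@B1, a@B4, b@B6, c@B2, d@B1, e@B1, f@B3}  OUT={a@B1, a@B4, b@B6, c@B2, d@B1, e@B1, f@B3}
  B4:  IN={a@B1, a@B4, b@B6, c@B2, d@B1, e@B1, f@B3}  OUT={a@B4, b@B6, c@B2, d@B1, e@B1, f@B3}
  B5:  IN={a@B1, a@B4, b@B6, c@B2, d@B1, e@B1, f@B3}  OUT={a@B1, a@B4, b@B6, c@B2, d@B1, e@B1, f@B3}
  B6:  IN={a@B1, a@B4, b@B6, c@B2, d@B1, e@B1, f@B3}  OUT={a@B1, a@B4, b@B6, c@B2, d@B1, e@B1, f@B3}
  B7:  IN={a@B1, a@B4, b@B6, c@B2, d@B1, e@B1, f@B3}  OUT={a@B1, a@B4, b@B6, c@B2, d@B1, e@B1, f@B7}

Merge at B5: IN[B5] = OUT[B2] ⊔ OUT[B4] = {a@B1, a@B4, b@B6, c@B2, d@B1, e@B1, f@B3}
Applying B5's transfer function to that IN value gives OUT[B5] (row B5 above).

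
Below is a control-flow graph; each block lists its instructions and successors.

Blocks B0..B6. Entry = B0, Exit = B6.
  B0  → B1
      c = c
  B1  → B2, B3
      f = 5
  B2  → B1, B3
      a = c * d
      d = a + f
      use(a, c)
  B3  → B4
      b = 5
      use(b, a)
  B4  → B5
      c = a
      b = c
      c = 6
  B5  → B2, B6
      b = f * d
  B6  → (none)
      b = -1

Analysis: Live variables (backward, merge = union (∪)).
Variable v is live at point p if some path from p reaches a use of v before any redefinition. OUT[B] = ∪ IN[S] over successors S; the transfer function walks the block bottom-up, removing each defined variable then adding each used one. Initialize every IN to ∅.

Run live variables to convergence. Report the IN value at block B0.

Answer: {a, c, d}

Trace:
Per-block solution:
  B0:  IN={a, c, d}  OUT={a, c, d}
  B1:  IN={a, c, d}  OUT={a, c, d, f}
  B2:  IN={c, d, f}  OUT={a, c, d, f}
  B3:  IN={a, d, f}  OUT={a, d, f}
  B4:  IN={a, d, f}  OUT={c, d, f}
  B5:  IN={c, d, f}  OUT={c, d, f}
  B6:  IN={}  OUT={}

Merge at B0: OUT[B0] = IN[B1] = {a, c, d}
Applying B0's transfer function to that OUT value gives IN[B0] (row B0 above).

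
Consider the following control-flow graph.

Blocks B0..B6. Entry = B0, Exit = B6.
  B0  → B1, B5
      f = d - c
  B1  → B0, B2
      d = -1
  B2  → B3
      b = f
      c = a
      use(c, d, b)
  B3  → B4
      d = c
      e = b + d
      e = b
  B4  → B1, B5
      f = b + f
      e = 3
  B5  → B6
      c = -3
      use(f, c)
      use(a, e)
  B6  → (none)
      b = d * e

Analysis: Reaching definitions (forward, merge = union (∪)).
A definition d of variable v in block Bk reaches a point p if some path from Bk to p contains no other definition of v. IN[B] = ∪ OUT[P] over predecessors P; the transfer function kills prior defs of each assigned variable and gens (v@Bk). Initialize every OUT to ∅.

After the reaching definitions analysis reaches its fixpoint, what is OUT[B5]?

Per-block solution:
  B0:  IN={b@B2, c@B2, d@B1, e@B4, f@B0, f@B4}  OUT={b@B2, c@B2, d@B1, e@B4, f@B0}
  B1:  IN={b@B2, c@B2, d@B1, d@B3, e@B4, f@B0, f@B4}  OUT={b@B2, c@B2, d@B1, e@B4, f@B0, f@B4}
  B2:  IN={b@B2, c@B2, d@B1, e@B4, f@B0, f@B4}  OUT={b@B2, c@B2, d@B1, e@B4, f@B0, f@B4}
  B3:  IN={b@B2, c@B2, d@B1, e@B4, f@B0, f@B4}  OUT={b@B2, c@B2, d@B3, e@B3, f@B0, f@B4}
  B4:  IN={b@B2, c@B2, d@B3, e@B3, f@B0, f@B4}  OUT={b@B2, c@B2, d@B3, e@B4, f@B4}
  B5:  IN={b@B2, c@B2, d@B1, d@B3, e@B4, f@B0, f@B4}  OUT={b@B2, c@B5, d@B1, d@B3, e@B4, f@B0, f@B4}
  B6:  IN={b@B2, c@B5, d@B1, d@B3, e@B4, f@B0, f@B4}  OUT={b@B6, c@B5, d@B1, d@B3, e@B4, f@B0, f@B4}

Merge at B5: IN[B5] = OUT[B0] ⊔ OUT[B4] = {b@B2, c@B2, d@B1, d@B3, e@B4, f@B0, f@B4}
Applying B5's transfer function to that IN value gives OUT[B5] (row B5 above).

Answer: {b@B2, c@B5, d@B1, d@B3, e@B4, f@B0, f@B4}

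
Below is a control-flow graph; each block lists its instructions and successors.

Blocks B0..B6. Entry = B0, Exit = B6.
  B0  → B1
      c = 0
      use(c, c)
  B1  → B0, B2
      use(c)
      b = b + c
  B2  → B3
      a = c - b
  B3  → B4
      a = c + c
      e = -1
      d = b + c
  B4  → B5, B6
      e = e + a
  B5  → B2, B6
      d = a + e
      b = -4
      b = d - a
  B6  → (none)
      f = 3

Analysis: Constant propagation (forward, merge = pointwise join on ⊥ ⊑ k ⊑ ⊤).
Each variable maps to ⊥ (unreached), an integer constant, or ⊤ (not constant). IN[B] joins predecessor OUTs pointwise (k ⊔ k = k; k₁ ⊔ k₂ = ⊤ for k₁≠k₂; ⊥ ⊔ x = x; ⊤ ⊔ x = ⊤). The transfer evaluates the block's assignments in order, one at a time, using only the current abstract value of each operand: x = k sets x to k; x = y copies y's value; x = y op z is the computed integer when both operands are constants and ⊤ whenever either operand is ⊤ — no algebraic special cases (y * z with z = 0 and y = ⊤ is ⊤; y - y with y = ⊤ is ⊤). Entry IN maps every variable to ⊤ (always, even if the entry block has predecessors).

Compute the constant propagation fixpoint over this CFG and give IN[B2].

Per-block solution:
  B0: | IN=(all ⊤) | OUT={c:0; rest ⊤}
  B1: | IN={c:0; rest ⊤} | OUT={c:0; rest ⊤}
  B2: | IN={c:0; rest ⊤} | OUT={c:0; rest ⊤}
  B3: | IN={c:0; rest ⊤} | OUT={a:0, c:0, e:-1; rest ⊤}
  B4: | IN={a:0, c:0, e:-1; rest ⊤} | OUT={a:0, c:0, e:-1; rest ⊤}
  B5: | IN={a:0, c:0, e:-1; rest ⊤} | OUT={a:0, b:-1, c:0, d:-1, e:-1; rest ⊤}
  B6: | IN={a:0, c:0, e:-1; rest ⊤} | OUT={a:0, c:0, e:-1, f:3; rest ⊤}

Merge at B2: IN[B2] = OUT[B1] ⊔ OUT[B5] = {a: ⊤, b: ⊤, c: 0, d: ⊤, e: ⊤, f: ⊤}

Answer: {a: ⊤, b: ⊤, c: 0, d: ⊤, e: ⊤, f: ⊤}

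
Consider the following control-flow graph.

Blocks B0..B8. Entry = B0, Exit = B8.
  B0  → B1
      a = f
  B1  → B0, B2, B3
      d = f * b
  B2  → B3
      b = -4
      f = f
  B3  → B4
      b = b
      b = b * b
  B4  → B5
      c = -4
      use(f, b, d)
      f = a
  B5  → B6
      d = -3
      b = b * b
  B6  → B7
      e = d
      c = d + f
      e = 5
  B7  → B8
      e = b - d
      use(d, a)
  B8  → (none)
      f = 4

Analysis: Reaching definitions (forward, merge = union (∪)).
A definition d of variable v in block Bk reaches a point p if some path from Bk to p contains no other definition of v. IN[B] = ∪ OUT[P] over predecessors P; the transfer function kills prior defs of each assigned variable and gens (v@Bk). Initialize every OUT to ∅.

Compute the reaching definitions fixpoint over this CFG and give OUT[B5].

Fixpoint table:
  B0: | IN={a@B0, d@B1} | OUT={a@B0, d@B1}
  B1: | IN={a@B0, d@B1} | OUT={a@B0, d@B1}
  B2: | IN={a@B0, d@B1} | OUT={a@B0, b@B2, d@B1, f@B2}
  B3: | IN={a@B0, b@B2, d@B1, f@B2} | OUT={a@B0, b@B3, d@B1, f@B2}
  B4: | IN={a@B0, b@B3, d@B1, f@B2} | OUT={a@B0, b@B3, c@B4, d@B1, f@B4}
  B5: | IN={a@B0, b@B3, c@B4, d@B1, f@B4} | OUT={a@B0, b@B5, c@B4, d@B5, f@B4}
  B6: | IN={a@B0, b@B5, c@B4, d@B5, f@B4} | OUT={a@B0, b@B5, c@B6, d@B5, e@B6, f@B4}
  B7: | IN={a@B0, b@B5, c@B6, d@B5, e@B6, f@B4} | OUT={a@B0, b@B5, c@B6, d@B5, e@B7, f@B4}
  B8: | IN={a@B0, b@B5, c@B6, d@B5, e@B7, f@B4} | OUT={a@B0, b@B5, c@B6, d@B5, e@B7, f@B8}

Merge at B5: IN[B5] = OUT[B4] = {a@B0, b@B3, c@B4, d@B1, f@B4}
Applying B5's transfer function to that IN value gives OUT[B5] (row B5 above).

Answer: {a@B0, b@B5, c@B4, d@B5, f@B4}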